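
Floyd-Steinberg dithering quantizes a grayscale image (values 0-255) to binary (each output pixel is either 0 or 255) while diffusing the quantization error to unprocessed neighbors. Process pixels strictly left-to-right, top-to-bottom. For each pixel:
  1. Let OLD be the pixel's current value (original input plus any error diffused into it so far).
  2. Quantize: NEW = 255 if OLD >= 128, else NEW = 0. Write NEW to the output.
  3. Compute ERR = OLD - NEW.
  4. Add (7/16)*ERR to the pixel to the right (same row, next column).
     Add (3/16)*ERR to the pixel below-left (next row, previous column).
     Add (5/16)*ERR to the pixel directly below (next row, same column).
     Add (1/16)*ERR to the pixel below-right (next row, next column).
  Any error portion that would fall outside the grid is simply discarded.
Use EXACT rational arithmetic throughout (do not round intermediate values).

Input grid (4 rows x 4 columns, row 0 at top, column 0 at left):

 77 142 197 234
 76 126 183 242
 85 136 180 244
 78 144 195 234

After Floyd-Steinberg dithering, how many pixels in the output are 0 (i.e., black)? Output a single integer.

Answer: 5

Derivation:
(0,0): OLD=77 → NEW=0, ERR=77
(0,1): OLD=2811/16 → NEW=255, ERR=-1269/16
(0,2): OLD=41549/256 → NEW=255, ERR=-23731/256
(0,3): OLD=792347/4096 → NEW=255, ERR=-252133/4096
(1,0): OLD=21809/256 → NEW=0, ERR=21809/256
(1,1): OLD=257879/2048 → NEW=0, ERR=257879/2048
(1,2): OLD=12623651/65536 → NEW=255, ERR=-4088029/65536
(1,3): OLD=198893413/1048576 → NEW=255, ERR=-68493467/1048576
(2,0): OLD=4431277/32768 → NEW=255, ERR=-3924563/32768
(2,1): OLD=122242111/1048576 → NEW=0, ERR=122242111/1048576
(2,2): OLD=434388123/2097152 → NEW=255, ERR=-100385637/2097152
(2,3): OLD=6668830351/33554432 → NEW=255, ERR=-1887549809/33554432
(3,0): OLD=1047419101/16777216 → NEW=0, ERR=1047419101/16777216
(3,1): OLD=51347376707/268435456 → NEW=255, ERR=-17103664573/268435456
(3,2): OLD=639538948029/4294967296 → NEW=255, ERR=-455677712451/4294967296
(3,3): OLD=11476991906731/68719476736 → NEW=255, ERR=-6046474660949/68719476736
Output grid:
  Row 0: .###  (1 black, running=1)
  Row 1: ..##  (2 black, running=3)
  Row 2: #.##  (1 black, running=4)
  Row 3: .###  (1 black, running=5)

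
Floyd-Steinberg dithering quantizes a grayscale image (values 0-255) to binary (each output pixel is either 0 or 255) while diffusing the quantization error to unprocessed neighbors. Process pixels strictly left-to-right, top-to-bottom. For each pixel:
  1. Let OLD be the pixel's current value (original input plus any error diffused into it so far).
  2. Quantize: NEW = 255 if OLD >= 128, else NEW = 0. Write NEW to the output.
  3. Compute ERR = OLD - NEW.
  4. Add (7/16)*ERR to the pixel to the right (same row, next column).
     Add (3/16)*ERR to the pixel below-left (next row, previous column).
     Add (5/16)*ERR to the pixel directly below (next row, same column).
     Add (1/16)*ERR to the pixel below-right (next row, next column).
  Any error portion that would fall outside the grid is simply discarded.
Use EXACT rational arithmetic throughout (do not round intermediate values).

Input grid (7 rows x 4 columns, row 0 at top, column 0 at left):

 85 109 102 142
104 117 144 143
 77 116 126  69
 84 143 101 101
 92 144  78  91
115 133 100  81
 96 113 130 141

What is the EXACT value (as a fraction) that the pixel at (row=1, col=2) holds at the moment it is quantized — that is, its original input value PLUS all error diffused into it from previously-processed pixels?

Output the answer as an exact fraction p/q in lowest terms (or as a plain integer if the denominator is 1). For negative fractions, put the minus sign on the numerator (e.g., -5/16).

Answer: 5904267/65536

Derivation:
(0,0): OLD=85 → NEW=0, ERR=85
(0,1): OLD=2339/16 → NEW=255, ERR=-1741/16
(0,2): OLD=13925/256 → NEW=0, ERR=13925/256
(0,3): OLD=679107/4096 → NEW=255, ERR=-365373/4096
(1,0): OLD=28201/256 → NEW=0, ERR=28201/256
(1,1): OLD=300447/2048 → NEW=255, ERR=-221793/2048
(1,2): OLD=5904267/65536 → NEW=0, ERR=5904267/65536
Target (1,2): original=144, with diffused error = 5904267/65536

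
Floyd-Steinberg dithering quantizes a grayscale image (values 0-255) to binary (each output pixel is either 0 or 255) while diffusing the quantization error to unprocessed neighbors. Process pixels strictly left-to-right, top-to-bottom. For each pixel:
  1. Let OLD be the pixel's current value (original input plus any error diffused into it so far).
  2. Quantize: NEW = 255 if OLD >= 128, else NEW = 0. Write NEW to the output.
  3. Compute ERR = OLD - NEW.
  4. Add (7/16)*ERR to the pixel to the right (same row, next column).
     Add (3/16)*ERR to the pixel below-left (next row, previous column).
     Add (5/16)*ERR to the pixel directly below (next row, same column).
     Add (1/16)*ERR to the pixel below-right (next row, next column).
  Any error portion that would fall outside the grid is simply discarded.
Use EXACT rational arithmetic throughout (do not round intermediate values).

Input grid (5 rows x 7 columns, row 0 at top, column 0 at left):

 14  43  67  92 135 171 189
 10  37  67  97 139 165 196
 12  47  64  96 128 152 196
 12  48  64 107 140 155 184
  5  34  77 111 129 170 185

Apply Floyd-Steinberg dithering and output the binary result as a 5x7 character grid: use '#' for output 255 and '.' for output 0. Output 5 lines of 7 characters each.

(0,0): OLD=14 → NEW=0, ERR=14
(0,1): OLD=393/8 → NEW=0, ERR=393/8
(0,2): OLD=11327/128 → NEW=0, ERR=11327/128
(0,3): OLD=267705/2048 → NEW=255, ERR=-254535/2048
(0,4): OLD=2641935/32768 → NEW=0, ERR=2641935/32768
(0,5): OLD=108146793/524288 → NEW=255, ERR=-25546647/524288
(0,6): OLD=1406620383/8388608 → NEW=255, ERR=-732474657/8388608
(1,0): OLD=3019/128 → NEW=0, ERR=3019/128
(1,1): OLD=82061/1024 → NEW=0, ERR=82061/1024
(1,2): OLD=3587473/32768 → NEW=0, ERR=3587473/32768
(1,3): OLD=16607741/131072 → NEW=0, ERR=16607741/131072
(1,4): OLD=1700587159/8388608 → NEW=255, ERR=-438507881/8388608
(1,5): OLD=7755774791/67108864 → NEW=0, ERR=7755774791/67108864
(1,6): OLD=232174863945/1073741824 → NEW=255, ERR=-41629301175/1073741824
(2,0): OLD=563551/16384 → NEW=0, ERR=563551/16384
(2,1): OLD=57196293/524288 → NEW=0, ERR=57196293/524288
(2,2): OLD=1465550927/8388608 → NEW=255, ERR=-673544113/8388608
(2,3): OLD=6543719831/67108864 → NEW=0, ERR=6543719831/67108864
(2,4): OLD=98737582407/536870912 → NEW=255, ERR=-38164500153/536870912
(2,5): OLD=2516482184813/17179869184 → NEW=255, ERR=-1864384457107/17179869184
(2,6): OLD=39480512813771/274877906944 → NEW=255, ERR=-30613353456949/274877906944
(3,0): OLD=362420335/8388608 → NEW=0, ERR=362420335/8388608
(3,1): OLD=5911501251/67108864 → NEW=0, ERR=5911501251/67108864
(3,2): OLD=55055252985/536870912 → NEW=0, ERR=55055252985/536870912
(3,3): OLD=352164560447/2147483648 → NEW=255, ERR=-195443769793/2147483648
(3,4): OLD=17513774744687/274877906944 → NEW=0, ERR=17513774744687/274877906944
(3,5): OLD=271881295708093/2199023255552 → NEW=0, ERR=271881295708093/2199023255552
(3,6): OLD=6913918185514083/35184372088832 → NEW=255, ERR=-2058096697138077/35184372088832
(4,0): OLD=37600026273/1073741824 → NEW=0, ERR=37600026273/1073741824
(4,1): OLD=1696957157037/17179869184 → NEW=0, ERR=1696957157037/17179869184
(4,2): OLD=38675833256771/274877906944 → NEW=255, ERR=-31418033013949/274877906944
(4,3): OLD=111951266364881/2199023255552 → NEW=0, ERR=111951266364881/2199023255552
(4,4): OLD=3319251660328611/17592186044416 → NEW=255, ERR=-1166755780997469/17592186044416
(4,5): OLD=97184887880211619/562949953421312 → NEW=255, ERR=-46367350242222941/562949953421312
(4,6): OLD=1246714286361748581/9007199254740992 → NEW=255, ERR=-1050121523597204379/9007199254740992
Row 0: ...#.##
Row 1: ....#.#
Row 2: ..#.###
Row 3: ...#..#
Row 4: ..#.###

Answer: ...#.##
....#.#
..#.###
...#..#
..#.###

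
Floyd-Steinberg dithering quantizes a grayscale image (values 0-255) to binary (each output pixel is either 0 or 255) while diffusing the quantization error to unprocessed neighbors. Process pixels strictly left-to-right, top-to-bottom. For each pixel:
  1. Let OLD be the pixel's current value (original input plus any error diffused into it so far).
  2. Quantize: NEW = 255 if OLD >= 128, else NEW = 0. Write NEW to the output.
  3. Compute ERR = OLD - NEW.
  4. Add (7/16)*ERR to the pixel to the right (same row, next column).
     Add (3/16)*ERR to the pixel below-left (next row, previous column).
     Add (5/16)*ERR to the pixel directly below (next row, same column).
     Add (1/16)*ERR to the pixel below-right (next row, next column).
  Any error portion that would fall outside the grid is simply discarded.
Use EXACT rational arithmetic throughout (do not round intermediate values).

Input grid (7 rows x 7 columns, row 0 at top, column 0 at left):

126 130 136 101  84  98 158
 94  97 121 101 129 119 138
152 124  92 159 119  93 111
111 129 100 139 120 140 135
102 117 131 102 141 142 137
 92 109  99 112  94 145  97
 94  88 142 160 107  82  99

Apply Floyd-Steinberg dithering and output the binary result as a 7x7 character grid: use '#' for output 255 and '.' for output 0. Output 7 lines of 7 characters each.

Answer: .#.#..#
.#..#.#
#.##.#.
.#.#.#.
.#..#.#
.#.#.#.
..##..#

Derivation:
(0,0): OLD=126 → NEW=0, ERR=126
(0,1): OLD=1481/8 → NEW=255, ERR=-559/8
(0,2): OLD=13495/128 → NEW=0, ERR=13495/128
(0,3): OLD=301313/2048 → NEW=255, ERR=-220927/2048
(0,4): OLD=1206023/32768 → NEW=0, ERR=1206023/32768
(0,5): OLD=59822385/524288 → NEW=0, ERR=59822385/524288
(0,6): OLD=1744156759/8388608 → NEW=255, ERR=-394938281/8388608
(1,0): OLD=15395/128 → NEW=0, ERR=15395/128
(1,1): OLD=159157/1024 → NEW=255, ERR=-101963/1024
(1,2): OLD=2811161/32768 → NEW=0, ERR=2811161/32768
(1,3): OLD=15507461/131072 → NEW=0, ERR=15507461/131072
(1,4): OLD=1735731023/8388608 → NEW=255, ERR=-403364017/8388608
(1,5): OLD=8529039679/67108864 → NEW=0, ERR=8529039679/67108864
(1,6): OLD=199739383505/1073741824 → NEW=255, ERR=-74064781615/1073741824
(2,0): OLD=2800279/16384 → NEW=255, ERR=-1377641/16384
(2,1): OLD=41785261/524288 → NEW=0, ERR=41785261/524288
(2,2): OLD=1423026119/8388608 → NEW=255, ERR=-716068921/8388608
(2,3): OLD=10400044495/67108864 → NEW=255, ERR=-6712715825/67108864
(2,4): OLD=49089322335/536870912 → NEW=0, ERR=49089322335/536870912
(2,5): OLD=2693476582101/17179869184 → NEW=255, ERR=-1687390059819/17179869184
(2,6): OLD=14957968880675/274877906944 → NEW=0, ERR=14957968880675/274877906944
(3,0): OLD=836068711/8388608 → NEW=0, ERR=836068711/8388608
(3,1): OLD=11827914907/67108864 → NEW=255, ERR=-5284845413/67108864
(3,2): OLD=13473936801/536870912 → NEW=0, ERR=13473936801/536870912
(3,3): OLD=280312347239/2147483648 → NEW=255, ERR=-267295983001/2147483648
(3,4): OLD=19090439928167/274877906944 → NEW=0, ERR=19090439928167/274877906944
(3,5): OLD=342188012971877/2199023255552 → NEW=255, ERR=-218562917193883/2199023255552
(3,6): OLD=3602282639205307/35184372088832 → NEW=0, ERR=3602282639205307/35184372088832
(4,0): OLD=127109878249/1073741824 → NEW=0, ERR=127109878249/1073741824
(4,1): OLD=2664886625045/17179869184 → NEW=255, ERR=-1715980016875/17179869184
(4,2): OLD=18384951561947/274877906944 → NEW=0, ERR=18384951561947/274877906944
(4,3): OLD=235197975686105/2199023255552 → NEW=0, ERR=235197975686105/2199023255552
(4,4): OLD=3220800026640027/17592186044416 → NEW=255, ERR=-1265207414686053/17592186044416
(4,5): OLD=57991380433132219/562949953421312 → NEW=0, ERR=57991380433132219/562949953421312
(4,6): OLD=1872156465266231949/9007199254740992 → NEW=255, ERR=-424679344692721011/9007199254740992
(5,0): OLD=30309617648143/274877906944 → NEW=0, ERR=30309617648143/274877906944
(5,1): OLD=320985487707461/2199023255552 → NEW=255, ERR=-239765442458299/2199023255552
(5,2): OLD=1513120643481235/17592186044416 → NEW=0, ERR=1513120643481235/17592186044416
(5,3): OLD=24452987789656383/140737488355328 → NEW=255, ERR=-11435071740952257/140737488355328
(5,4): OLD=558246357924261109/9007199254740992 → NEW=0, ERR=558246357924261109/9007199254740992
(5,5): OLD=13760956490361042277/72057594037927936 → NEW=255, ERR=-4613729989310581403/72057594037927936
(5,6): OLD=69972998929422170443/1152921504606846976 → NEW=0, ERR=69972998929422170443/1152921504606846976
(6,0): OLD=3800419354901031/35184372088832 → NEW=0, ERR=3800419354901031/35184372088832
(6,1): OLD=69919650908568467/562949953421312 → NEW=0, ERR=69919650908568467/562949953421312
(6,2): OLD=1811958339329446105/9007199254740992 → NEW=255, ERR=-484877470629506855/9007199254740992
(6,3): OLD=9227260841930422471/72057594037927936 → NEW=255, ERR=-9147425637741201209/72057594037927936
(6,4): OLD=7745566143301920317/144115188075855872 → NEW=0, ERR=7745566143301920317/144115188075855872
(6,5): OLD=1858660849526816191305/18446744073709551616 → NEW=0, ERR=1858660849526816191305/18446744073709551616
(6,6): OLD=46646993596533907895151/295147905179352825856 → NEW=255, ERR=-28615722224201062698129/295147905179352825856
Row 0: .#.#..#
Row 1: .#..#.#
Row 2: #.##.#.
Row 3: .#.#.#.
Row 4: .#..#.#
Row 5: .#.#.#.
Row 6: ..##..#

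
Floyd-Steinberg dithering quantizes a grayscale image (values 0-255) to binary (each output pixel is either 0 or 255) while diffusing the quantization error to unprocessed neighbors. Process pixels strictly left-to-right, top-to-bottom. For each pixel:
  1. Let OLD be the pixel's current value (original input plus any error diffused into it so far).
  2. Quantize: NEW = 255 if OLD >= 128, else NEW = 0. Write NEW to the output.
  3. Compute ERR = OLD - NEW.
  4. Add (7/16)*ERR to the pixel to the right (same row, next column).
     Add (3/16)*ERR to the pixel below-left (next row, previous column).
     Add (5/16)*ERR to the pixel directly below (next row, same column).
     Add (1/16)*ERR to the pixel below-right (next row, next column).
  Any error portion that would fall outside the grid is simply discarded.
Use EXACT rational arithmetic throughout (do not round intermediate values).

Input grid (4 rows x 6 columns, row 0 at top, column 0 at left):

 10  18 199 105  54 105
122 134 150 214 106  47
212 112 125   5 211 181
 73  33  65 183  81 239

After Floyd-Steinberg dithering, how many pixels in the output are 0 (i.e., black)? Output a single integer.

(0,0): OLD=10 → NEW=0, ERR=10
(0,1): OLD=179/8 → NEW=0, ERR=179/8
(0,2): OLD=26725/128 → NEW=255, ERR=-5915/128
(0,3): OLD=173635/2048 → NEW=0, ERR=173635/2048
(0,4): OLD=2984917/32768 → NEW=0, ERR=2984917/32768
(0,5): OLD=75944659/524288 → NEW=255, ERR=-57748781/524288
(1,0): OLD=16553/128 → NEW=255, ERR=-16087/128
(1,1): OLD=79839/1024 → NEW=0, ERR=79839/1024
(1,2): OLD=6126475/32768 → NEW=255, ERR=-2229365/32768
(1,3): OLD=29480847/131072 → NEW=255, ERR=-3942513/131072
(1,4): OLD=888799661/8388608 → NEW=0, ERR=888799661/8388608
(1,5): OLD=8674067115/134217728 → NEW=0, ERR=8674067115/134217728
(2,0): OLD=3069445/16384 → NEW=255, ERR=-1108475/16384
(2,1): OLD=45169479/524288 → NEW=0, ERR=45169479/524288
(2,2): OLD=1179980565/8388608 → NEW=255, ERR=-959114475/8388608
(2,3): OLD=-2604317651/67108864 → NEW=0, ERR=-2604317651/67108864
(2,4): OLD=509747643527/2147483648 → NEW=255, ERR=-37860686713/2147483648
(2,5): OLD=6875545920033/34359738368 → NEW=255, ERR=-1886187363807/34359738368
(3,0): OLD=570520821/8388608 → NEW=0, ERR=570520821/8388608
(3,1): OLD=4295753233/67108864 → NEW=0, ERR=4295753233/67108864
(3,2): OLD=29733826275/536870912 → NEW=0, ERR=29733826275/536870912
(3,3): OLD=6344573067145/34359738368 → NEW=255, ERR=-2417160216695/34359738368
(3,4): OLD=8794635871145/274877906944 → NEW=0, ERR=8794635871145/274877906944
(3,5): OLD=1032401904800327/4398046511104 → NEW=255, ERR=-89099955531193/4398046511104
Output grid:
  Row 0: ..#..#  (4 black, running=4)
  Row 1: #.##..  (3 black, running=7)
  Row 2: #.#.##  (2 black, running=9)
  Row 3: ...#.#  (4 black, running=13)

Answer: 13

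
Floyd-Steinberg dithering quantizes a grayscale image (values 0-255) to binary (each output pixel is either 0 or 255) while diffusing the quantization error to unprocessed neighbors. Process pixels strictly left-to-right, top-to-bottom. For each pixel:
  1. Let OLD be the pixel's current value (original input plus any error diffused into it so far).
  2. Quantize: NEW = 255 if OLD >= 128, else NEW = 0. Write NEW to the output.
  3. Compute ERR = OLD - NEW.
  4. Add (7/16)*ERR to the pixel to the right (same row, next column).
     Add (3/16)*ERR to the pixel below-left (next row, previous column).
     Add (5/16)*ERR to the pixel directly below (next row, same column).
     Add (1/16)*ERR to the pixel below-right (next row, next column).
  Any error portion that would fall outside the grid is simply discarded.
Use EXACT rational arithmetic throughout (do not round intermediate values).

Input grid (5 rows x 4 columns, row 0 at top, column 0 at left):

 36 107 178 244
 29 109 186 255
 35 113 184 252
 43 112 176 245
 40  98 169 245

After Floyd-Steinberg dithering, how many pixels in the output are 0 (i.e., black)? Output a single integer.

Answer: 9

Derivation:
(0,0): OLD=36 → NEW=0, ERR=36
(0,1): OLD=491/4 → NEW=0, ERR=491/4
(0,2): OLD=14829/64 → NEW=255, ERR=-1491/64
(0,3): OLD=239419/1024 → NEW=255, ERR=-21701/1024
(1,0): OLD=4049/64 → NEW=0, ERR=4049/64
(1,1): OLD=88535/512 → NEW=255, ERR=-42025/512
(1,2): OLD=2400387/16384 → NEW=255, ERR=-1777533/16384
(1,3): OLD=52286213/262144 → NEW=255, ERR=-14560507/262144
(2,0): OLD=322605/8192 → NEW=0, ERR=322605/8192
(2,1): OLD=23118687/262144 → NEW=0, ERR=23118687/262144
(2,2): OLD=90772723/524288 → NEW=255, ERR=-42920717/524288
(2,3): OLD=1610998071/8388608 → NEW=255, ERR=-528096969/8388608
(3,0): OLD=301327933/4194304 → NEW=0, ERR=301327933/4194304
(3,1): OLD=10610059811/67108864 → NEW=255, ERR=-6502700509/67108864
(3,2): OLD=109234455197/1073741824 → NEW=0, ERR=109234455197/1073741824
(3,3): OLD=4547825447883/17179869184 → NEW=255, ERR=166958805963/17179869184
(4,0): OLD=47547806073/1073741824 → NEW=0, ERR=47547806073/1073741824
(4,1): OLD=950544549131/8589934592 → NEW=0, ERR=950544549131/8589934592
(4,2): OLD=67336931464715/274877906944 → NEW=255, ERR=-2756934806005/274877906944
(4,3): OLD=1099543576585917/4398046511104 → NEW=255, ERR=-21958283745603/4398046511104
Output grid:
  Row 0: ..##  (2 black, running=2)
  Row 1: .###  (1 black, running=3)
  Row 2: ..##  (2 black, running=5)
  Row 3: .#.#  (2 black, running=7)
  Row 4: ..##  (2 black, running=9)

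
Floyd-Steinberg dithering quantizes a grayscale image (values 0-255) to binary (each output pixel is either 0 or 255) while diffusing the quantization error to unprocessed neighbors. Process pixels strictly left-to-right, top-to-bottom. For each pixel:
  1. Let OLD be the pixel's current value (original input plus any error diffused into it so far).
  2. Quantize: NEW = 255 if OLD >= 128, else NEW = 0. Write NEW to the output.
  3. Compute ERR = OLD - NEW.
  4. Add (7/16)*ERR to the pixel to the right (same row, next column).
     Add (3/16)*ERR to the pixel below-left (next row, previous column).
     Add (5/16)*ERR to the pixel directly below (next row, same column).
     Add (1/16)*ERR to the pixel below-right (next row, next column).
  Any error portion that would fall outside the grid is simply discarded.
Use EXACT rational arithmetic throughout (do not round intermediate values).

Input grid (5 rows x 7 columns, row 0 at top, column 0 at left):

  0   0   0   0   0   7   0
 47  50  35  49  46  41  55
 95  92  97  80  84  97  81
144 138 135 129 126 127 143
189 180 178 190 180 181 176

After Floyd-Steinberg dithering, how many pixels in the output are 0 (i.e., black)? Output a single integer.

(0,0): OLD=0 → NEW=0, ERR=0
(0,1): OLD=0 → NEW=0, ERR=0
(0,2): OLD=0 → NEW=0, ERR=0
(0,3): OLD=0 → NEW=0, ERR=0
(0,4): OLD=0 → NEW=0, ERR=0
(0,5): OLD=7 → NEW=0, ERR=7
(0,6): OLD=49/16 → NEW=0, ERR=49/16
(1,0): OLD=47 → NEW=0, ERR=47
(1,1): OLD=1129/16 → NEW=0, ERR=1129/16
(1,2): OLD=16863/256 → NEW=0, ERR=16863/256
(1,3): OLD=318745/4096 → NEW=0, ERR=318745/4096
(1,4): OLD=5331887/65536 → NEW=0, ERR=5331887/65536
(1,5): OLD=83210697/1048576 → NEW=0, ERR=83210697/1048576
(1,6): OLD=1528618111/16777216 → NEW=0, ERR=1528618111/16777216
(2,0): OLD=31467/256 → NEW=0, ERR=31467/256
(2,1): OLD=375021/2048 → NEW=255, ERR=-147219/2048
(2,2): OLD=6890225/65536 → NEW=0, ERR=6890225/65536
(2,3): OLD=44482461/262144 → NEW=255, ERR=-22364259/262144
(2,4): OLD=1540868663/16777216 → NEW=0, ERR=1540868663/16777216
(2,5): OLD=24715996519/134217728 → NEW=255, ERR=-9509524121/134217728
(2,6): OLD=179175200297/2147483648 → NEW=0, ERR=179175200297/2147483648
(3,0): OLD=5535615/32768 → NEW=255, ERR=-2820225/32768
(3,1): OLD=110391525/1048576 → NEW=0, ERR=110391525/1048576
(3,2): OLD=3245135599/16777216 → NEW=255, ERR=-1033054481/16777216
(3,3): OLD=13313366583/134217728 → NEW=0, ERR=13313366583/134217728
(3,4): OLD=192716089639/1073741824 → NEW=255, ERR=-81088075481/1073741824
(3,5): OLD=3202448576077/34359738368 → NEW=0, ERR=3202448576077/34359738368
(3,6): OLD=112931799267307/549755813888 → NEW=255, ERR=-27255933274133/549755813888
(4,0): OLD=3050832399/16777216 → NEW=255, ERR=-1227357681/16777216
(4,1): OLD=22007540835/134217728 → NEW=255, ERR=-12217979805/134217728
(4,2): OLD=154737133209/1073741824 → NEW=255, ERR=-119067031911/1073741824
(4,3): OLD=663465217919/4294967296 → NEW=255, ERR=-431751442561/4294967296
(4,4): OLD=74819441212943/549755813888 → NEW=255, ERR=-65368291328497/549755813888
(4,5): OLD=633712894668829/4398046511104 → NEW=255, ERR=-487788965662691/4398046511104
(4,6): OLD=8290052302402563/70368744177664 → NEW=0, ERR=8290052302402563/70368744177664
Output grid:
  Row 0: .......  (7 black, running=7)
  Row 1: .......  (7 black, running=14)
  Row 2: .#.#.#.  (4 black, running=18)
  Row 3: #.#.#.#  (3 black, running=21)
  Row 4: ######.  (1 black, running=22)

Answer: 22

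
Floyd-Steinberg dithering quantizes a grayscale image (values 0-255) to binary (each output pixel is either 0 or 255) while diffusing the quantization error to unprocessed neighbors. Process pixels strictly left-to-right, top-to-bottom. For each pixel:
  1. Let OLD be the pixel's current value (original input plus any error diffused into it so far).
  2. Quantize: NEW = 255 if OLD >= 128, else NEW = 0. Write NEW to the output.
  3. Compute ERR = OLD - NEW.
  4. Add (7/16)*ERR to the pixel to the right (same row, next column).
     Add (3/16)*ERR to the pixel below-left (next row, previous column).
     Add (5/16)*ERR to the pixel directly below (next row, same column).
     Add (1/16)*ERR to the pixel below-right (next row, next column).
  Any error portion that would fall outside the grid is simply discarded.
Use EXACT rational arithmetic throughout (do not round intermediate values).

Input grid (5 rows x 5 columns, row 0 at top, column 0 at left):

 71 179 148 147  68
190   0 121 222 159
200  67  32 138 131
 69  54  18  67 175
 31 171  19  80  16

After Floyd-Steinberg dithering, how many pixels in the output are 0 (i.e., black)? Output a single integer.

Answer: 15

Derivation:
(0,0): OLD=71 → NEW=0, ERR=71
(0,1): OLD=3361/16 → NEW=255, ERR=-719/16
(0,2): OLD=32855/256 → NEW=255, ERR=-32425/256
(0,3): OLD=375137/4096 → NEW=0, ERR=375137/4096
(0,4): OLD=7082407/65536 → NEW=0, ERR=7082407/65536
(1,0): OLD=52163/256 → NEW=255, ERR=-13117/256
(1,1): OLD=-114219/2048 → NEW=0, ERR=-114219/2048
(1,2): OLD=4678137/65536 → NEW=0, ERR=4678137/65536
(1,3): OLD=77122053/262144 → NEW=255, ERR=10275333/262144
(1,4): OLD=904478575/4194304 → NEW=255, ERR=-165068945/4194304
(2,0): OLD=5686263/32768 → NEW=255, ERR=-2669577/32768
(2,1): OLD=25281933/1048576 → NEW=0, ERR=25281933/1048576
(2,2): OLD=1152919271/16777216 → NEW=0, ERR=1152919271/16777216
(2,3): OLD=47619410117/268435456 → NEW=255, ERR=-20831631163/268435456
(2,4): OLD=374519176227/4294967296 → NEW=0, ERR=374519176227/4294967296
(3,0): OLD=806341383/16777216 → NEW=0, ERR=806341383/16777216
(3,1): OLD=12127196667/134217728 → NEW=0, ERR=12127196667/134217728
(3,2): OLD=283300987705/4294967296 → NEW=0, ERR=283300987705/4294967296
(3,3): OLD=792435778033/8589934592 → NEW=0, ERR=792435778033/8589934592
(3,4): OLD=32677446868885/137438953472 → NEW=255, ERR=-2369486266475/137438953472
(4,0): OLD=135207238409/2147483648 → NEW=0, ERR=135207238409/2147483648
(4,1): OLD=16640609683465/68719476736 → NEW=255, ERR=-882856884215/68719476736
(4,2): OLD=62602385120935/1099511627776 → NEW=0, ERR=62602385120935/1099511627776
(4,3): OLD=2368407859798025/17592186044416 → NEW=255, ERR=-2117599581528055/17592186044416
(4,4): OLD=-10213160180458305/281474976710656 → NEW=0, ERR=-10213160180458305/281474976710656
Output grid:
  Row 0: .##..  (3 black, running=3)
  Row 1: #..##  (2 black, running=5)
  Row 2: #..#.  (3 black, running=8)
  Row 3: ....#  (4 black, running=12)
  Row 4: .#.#.  (3 black, running=15)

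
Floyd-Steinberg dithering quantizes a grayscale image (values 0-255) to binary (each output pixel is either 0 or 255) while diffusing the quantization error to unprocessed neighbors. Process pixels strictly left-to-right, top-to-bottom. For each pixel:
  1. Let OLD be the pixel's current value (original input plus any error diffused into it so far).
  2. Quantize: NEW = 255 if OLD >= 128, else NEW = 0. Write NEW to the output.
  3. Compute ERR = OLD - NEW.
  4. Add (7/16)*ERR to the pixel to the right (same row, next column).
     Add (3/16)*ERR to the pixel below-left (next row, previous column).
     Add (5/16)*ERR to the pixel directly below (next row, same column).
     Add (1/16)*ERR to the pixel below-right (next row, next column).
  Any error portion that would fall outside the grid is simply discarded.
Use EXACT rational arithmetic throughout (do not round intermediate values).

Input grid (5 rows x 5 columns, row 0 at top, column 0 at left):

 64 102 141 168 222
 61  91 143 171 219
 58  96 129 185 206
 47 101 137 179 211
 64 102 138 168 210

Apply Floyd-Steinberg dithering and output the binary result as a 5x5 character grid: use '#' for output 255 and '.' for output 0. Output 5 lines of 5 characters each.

(0,0): OLD=64 → NEW=0, ERR=64
(0,1): OLD=130 → NEW=255, ERR=-125
(0,2): OLD=1381/16 → NEW=0, ERR=1381/16
(0,3): OLD=52675/256 → NEW=255, ERR=-12605/256
(0,4): OLD=821077/4096 → NEW=255, ERR=-223403/4096
(1,0): OLD=921/16 → NEW=0, ERR=921/16
(1,1): OLD=12455/128 → NEW=0, ERR=12455/128
(1,2): OLD=800763/4096 → NEW=255, ERR=-243717/4096
(1,3): OLD=2043891/16384 → NEW=0, ERR=2043891/16384
(1,4): OLD=66441993/262144 → NEW=255, ERR=-404727/262144
(2,0): OLD=192989/2048 → NEW=0, ERR=192989/2048
(2,1): OLD=10490727/65536 → NEW=255, ERR=-6220953/65536
(2,2): OLD=103125925/1048576 → NEW=0, ERR=103125925/1048576
(2,3): OLD=4412463279/16777216 → NEW=255, ERR=134273199/16777216
(2,4): OLD=58201048073/268435456 → NEW=255, ERR=-10249993207/268435456
(3,0): OLD=61498453/1048576 → NEW=0, ERR=61498453/1048576
(3,1): OLD=1017749945/8388608 → NEW=0, ERR=1017749945/8388608
(3,2): OLD=58084486331/268435456 → NEW=255, ERR=-10366554949/268435456
(3,3): OLD=87828171805/536870912 → NEW=255, ERR=-49073910755/536870912
(3,4): OLD=1370755633925/8589934592 → NEW=255, ERR=-819677687035/8589934592
(4,0): OLD=14103122547/134217728 → NEW=0, ERR=14103122547/134217728
(4,1): OLD=783014310171/4294967296 → NEW=255, ERR=-312202350309/4294967296
(4,2): OLD=5811861055205/68719476736 → NEW=0, ERR=5811861055205/68719476736
(4,3): OLD=171667575413819/1099511627776 → NEW=255, ERR=-108707889669061/1099511627776
(4,4): OLD=2308306752715293/17592186044416 → NEW=255, ERR=-2177700688610787/17592186044416
Row 0: .#.##
Row 1: ..#.#
Row 2: .#.##
Row 3: ..###
Row 4: .#.##

Answer: .#.##
..#.#
.#.##
..###
.#.##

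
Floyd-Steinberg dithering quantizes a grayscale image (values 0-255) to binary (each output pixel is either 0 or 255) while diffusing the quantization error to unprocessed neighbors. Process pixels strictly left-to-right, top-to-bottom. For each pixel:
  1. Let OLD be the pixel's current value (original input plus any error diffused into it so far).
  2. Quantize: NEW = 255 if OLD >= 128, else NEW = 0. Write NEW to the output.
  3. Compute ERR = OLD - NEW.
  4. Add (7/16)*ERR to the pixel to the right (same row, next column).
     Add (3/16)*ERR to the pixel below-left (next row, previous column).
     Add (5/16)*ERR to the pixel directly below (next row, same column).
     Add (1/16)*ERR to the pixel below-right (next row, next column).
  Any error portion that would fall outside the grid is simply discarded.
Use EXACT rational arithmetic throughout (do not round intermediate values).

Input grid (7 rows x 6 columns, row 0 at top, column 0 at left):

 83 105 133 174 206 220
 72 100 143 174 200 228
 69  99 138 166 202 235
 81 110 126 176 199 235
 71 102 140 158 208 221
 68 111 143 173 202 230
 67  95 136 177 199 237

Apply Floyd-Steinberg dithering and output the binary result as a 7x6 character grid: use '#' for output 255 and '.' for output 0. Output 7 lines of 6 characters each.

Answer: .#.###
..##.#
.#.###
.#.###
.#.#.#
..####
.#.#.#

Derivation:
(0,0): OLD=83 → NEW=0, ERR=83
(0,1): OLD=2261/16 → NEW=255, ERR=-1819/16
(0,2): OLD=21315/256 → NEW=0, ERR=21315/256
(0,3): OLD=861909/4096 → NEW=255, ERR=-182571/4096
(0,4): OLD=12222419/65536 → NEW=255, ERR=-4489261/65536
(0,5): OLD=199261893/1048576 → NEW=255, ERR=-68124987/1048576
(1,0): OLD=19615/256 → NEW=0, ERR=19615/256
(1,1): OLD=243289/2048 → NEW=0, ERR=243289/2048
(1,2): OLD=13469517/65536 → NEW=255, ERR=-3242163/65536
(1,3): OLD=34285065/262144 → NEW=255, ERR=-32561655/262144
(1,4): OLD=1833462843/16777216 → NEW=0, ERR=1833462843/16777216
(1,5): OLD=67438274093/268435456 → NEW=255, ERR=-1012767187/268435456
(2,0): OLD=3775459/32768 → NEW=0, ERR=3775459/32768
(2,1): OLD=190886641/1048576 → NEW=255, ERR=-76500239/1048576
(2,2): OLD=1254205203/16777216 → NEW=0, ERR=1254205203/16777216
(2,3): OLD=23795193659/134217728 → NEW=255, ERR=-10430326981/134217728
(2,4): OLD=831854407217/4294967296 → NEW=255, ERR=-263362253263/4294967296
(2,5): OLD=14693886372967/68719476736 → NEW=255, ERR=-2829580194713/68719476736
(3,0): OLD=1733527219/16777216 → NEW=0, ERR=1733527219/16777216
(3,1): OLD=20619111095/134217728 → NEW=255, ERR=-13606409545/134217728
(3,2): OLD=92211634709/1073741824 → NEW=0, ERR=92211634709/1073741824
(3,3): OLD=12538691132607/68719476736 → NEW=255, ERR=-4984775435073/68719476736
(3,4): OLD=74505668811231/549755813888 → NEW=255, ERR=-65682063730209/549755813888
(3,5): OLD=1460413837901233/8796093022208 → NEW=255, ERR=-782589882761807/8796093022208
(4,0): OLD=180993199133/2147483648 → NEW=0, ERR=180993199133/2147483648
(4,1): OLD=4458294236153/34359738368 → NEW=255, ERR=-4303439047687/34359738368
(4,2): OLD=101270396335643/1099511627776 → NEW=0, ERR=101270396335643/1099511627776
(4,3): OLD=2790008466122151/17592186044416 → NEW=255, ERR=-1695998975203929/17592186044416
(4,4): OLD=30194030324605975/281474976710656 → NEW=0, ERR=30194030324605975/281474976710656
(4,5): OLD=1047810132049365313/4503599627370496 → NEW=255, ERR=-100607772930111167/4503599627370496
(5,0): OLD=38952534131963/549755813888 → NEW=0, ERR=38952534131963/549755813888
(5,1): OLD=2205997588110763/17592186044416 → NEW=0, ERR=2205997588110763/17592186044416
(5,2): OLD=28251589387611529/140737488355328 → NEW=255, ERR=-7636470142997111/140737488355328
(5,3): OLD=653039547952564467/4503599627370496 → NEW=255, ERR=-495378357026912013/4503599627370496
(5,4): OLD=1595938608249874707/9007199254740992 → NEW=255, ERR=-700897201709078253/9007199254740992
(5,5): OLD=28200344086569582319/144115188075855872 → NEW=255, ERR=-8549028872773665041/144115188075855872
(6,0): OLD=31709221665060321/281474976710656 → NEW=0, ERR=31709221665060321/281474976710656
(6,1): OLD=800411199922062797/4503599627370496 → NEW=255, ERR=-348006705057413683/4503599627370496
(6,2): OLD=1305137735588096261/18014398509481984 → NEW=0, ERR=1305137735588096261/18014398509481984
(6,3): OLD=45062322198873312529/288230376151711744 → NEW=255, ERR=-28436423719813182191/288230376151711744
(6,4): OLD=523528611268541038001/4611686018427387904 → NEW=0, ERR=523528611268541038001/4611686018427387904
(6,5): OLD=19425509673837607725879/73786976294838206464 → NEW=255, ERR=609830718653865077559/73786976294838206464
Row 0: .#.###
Row 1: ..##.#
Row 2: .#.###
Row 3: .#.###
Row 4: .#.#.#
Row 5: ..####
Row 6: .#.#.#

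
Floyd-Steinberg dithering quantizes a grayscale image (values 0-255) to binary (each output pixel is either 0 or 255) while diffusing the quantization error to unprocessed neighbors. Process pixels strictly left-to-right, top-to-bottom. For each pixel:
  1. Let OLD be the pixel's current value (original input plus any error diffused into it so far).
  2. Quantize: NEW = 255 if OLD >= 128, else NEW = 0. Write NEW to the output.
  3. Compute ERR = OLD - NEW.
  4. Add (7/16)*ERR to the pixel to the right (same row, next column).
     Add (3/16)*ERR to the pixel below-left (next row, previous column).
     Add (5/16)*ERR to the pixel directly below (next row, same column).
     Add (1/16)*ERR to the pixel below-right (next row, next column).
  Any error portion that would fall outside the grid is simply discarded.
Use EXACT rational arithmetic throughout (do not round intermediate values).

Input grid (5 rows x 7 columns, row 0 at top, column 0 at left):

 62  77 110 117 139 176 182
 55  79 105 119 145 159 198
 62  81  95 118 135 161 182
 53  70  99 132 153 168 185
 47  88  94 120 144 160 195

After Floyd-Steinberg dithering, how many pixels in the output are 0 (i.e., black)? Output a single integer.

Answer: 18

Derivation:
(0,0): OLD=62 → NEW=0, ERR=62
(0,1): OLD=833/8 → NEW=0, ERR=833/8
(0,2): OLD=19911/128 → NEW=255, ERR=-12729/128
(0,3): OLD=150513/2048 → NEW=0, ERR=150513/2048
(0,4): OLD=5608343/32768 → NEW=255, ERR=-2747497/32768
(0,5): OLD=73042209/524288 → NEW=255, ERR=-60651231/524288
(0,6): OLD=1102168039/8388608 → NEW=255, ERR=-1036927001/8388608
(1,0): OLD=12019/128 → NEW=0, ERR=12019/128
(1,1): OLD=141157/1024 → NEW=255, ERR=-119963/1024
(1,2): OLD=1407625/32768 → NEW=0, ERR=1407625/32768
(1,3): OLD=18195893/131072 → NEW=255, ERR=-15227467/131072
(1,4): OLD=426756959/8388608 → NEW=0, ERR=426756959/8388608
(1,5): OLD=7830839375/67108864 → NEW=0, ERR=7830839375/67108864
(1,6): OLD=218176319169/1073741824 → NEW=255, ERR=-55627845951/1073741824
(2,0): OLD=1136679/16384 → NEW=0, ERR=1136679/16384
(2,1): OLD=46486493/524288 → NEW=0, ERR=46486493/524288
(2,2): OLD=990782551/8388608 → NEW=0, ERR=990782551/8388608
(2,3): OLD=9770501599/67108864 → NEW=255, ERR=-7342258721/67108864
(2,4): OLD=63162834287/536870912 → NEW=0, ERR=63162834287/536870912
(2,5): OLD=4164447121541/17179869184 → NEW=255, ERR=-216419520379/17179869184
(2,6): OLD=46067309625075/274877906944 → NEW=255, ERR=-24026556645645/274877906944
(3,0): OLD=765924343/8388608 → NEW=0, ERR=765924343/8388608
(3,1): OLD=11014979051/67108864 → NEW=255, ERR=-6097781269/67108864
(3,2): OLD=43585384337/536870912 → NEW=0, ERR=43585384337/536870912
(3,3): OLD=349544323447/2147483648 → NEW=255, ERR=-198064006793/2147483648
(3,4): OLD=38541912074231/274877906944 → NEW=255, ERR=-31551954196489/274877906944
(3,5): OLD=230477137038869/2199023255552 → NEW=0, ERR=230477137038869/2199023255552
(3,6): OLD=7133684831271691/35184372088832 → NEW=255, ERR=-1838330051380469/35184372088832
(4,0): OLD=62809495641/1073741824 → NEW=0, ERR=62809495641/1073741824
(4,1): OLD=1823223078085/17179869184 → NEW=0, ERR=1823223078085/17179869184
(4,2): OLD=39260178125355/274877906944 → NEW=255, ERR=-30833688145365/274877906944
(4,3): OLD=56414327079241/2199023255552 → NEW=0, ERR=56414327079241/2199023255552
(4,4): OLD=2343992785323755/17592186044416 → NEW=255, ERR=-2142014656002325/17592186044416
(4,5): OLD=68968318035194891/562949953421312 → NEW=0, ERR=68968318035194891/562949953421312
(4,6): OLD=2151117823892370621/9007199254740992 → NEW=255, ERR=-145717986066582339/9007199254740992
Output grid:
  Row 0: ..#.###  (3 black, running=3)
  Row 1: .#.#..#  (4 black, running=7)
  Row 2: ...#.##  (4 black, running=11)
  Row 3: .#.##.#  (3 black, running=14)
  Row 4: ..#.#.#  (4 black, running=18)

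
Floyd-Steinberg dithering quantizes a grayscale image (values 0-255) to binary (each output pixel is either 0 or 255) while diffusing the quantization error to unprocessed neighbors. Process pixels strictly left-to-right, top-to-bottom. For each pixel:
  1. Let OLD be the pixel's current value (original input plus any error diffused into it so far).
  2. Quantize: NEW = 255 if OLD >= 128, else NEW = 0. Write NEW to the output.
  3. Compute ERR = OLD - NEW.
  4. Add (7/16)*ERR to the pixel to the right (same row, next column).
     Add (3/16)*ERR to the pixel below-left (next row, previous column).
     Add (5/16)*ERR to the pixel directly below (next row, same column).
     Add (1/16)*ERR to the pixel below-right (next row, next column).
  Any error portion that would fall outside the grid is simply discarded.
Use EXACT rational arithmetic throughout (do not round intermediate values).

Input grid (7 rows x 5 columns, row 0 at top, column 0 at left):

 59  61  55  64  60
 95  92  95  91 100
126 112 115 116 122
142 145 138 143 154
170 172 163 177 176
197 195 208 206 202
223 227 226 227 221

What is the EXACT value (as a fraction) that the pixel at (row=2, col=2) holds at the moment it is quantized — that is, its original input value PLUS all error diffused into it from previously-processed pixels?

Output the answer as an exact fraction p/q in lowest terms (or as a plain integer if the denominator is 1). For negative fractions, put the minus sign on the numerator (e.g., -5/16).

Answer: 1360250955/16777216

Derivation:
(0,0): OLD=59 → NEW=0, ERR=59
(0,1): OLD=1389/16 → NEW=0, ERR=1389/16
(0,2): OLD=23803/256 → NEW=0, ERR=23803/256
(0,3): OLD=428765/4096 → NEW=0, ERR=428765/4096
(0,4): OLD=6933515/65536 → NEW=0, ERR=6933515/65536
(1,0): OLD=33207/256 → NEW=255, ERR=-32073/256
(1,1): OLD=174977/2048 → NEW=0, ERR=174977/2048
(1,2): OLD=12221717/65536 → NEW=255, ERR=-4489963/65536
(1,3): OLD=31296497/262144 → NEW=0, ERR=31296497/262144
(1,4): OLD=804617139/4194304 → NEW=255, ERR=-264930381/4194304
(2,0): OLD=3370779/32768 → NEW=0, ERR=3370779/32768
(2,1): OLD=170947161/1048576 → NEW=255, ERR=-96439719/1048576
(2,2): OLD=1360250955/16777216 → NEW=0, ERR=1360250955/16777216
Target (2,2): original=115, with diffused error = 1360250955/16777216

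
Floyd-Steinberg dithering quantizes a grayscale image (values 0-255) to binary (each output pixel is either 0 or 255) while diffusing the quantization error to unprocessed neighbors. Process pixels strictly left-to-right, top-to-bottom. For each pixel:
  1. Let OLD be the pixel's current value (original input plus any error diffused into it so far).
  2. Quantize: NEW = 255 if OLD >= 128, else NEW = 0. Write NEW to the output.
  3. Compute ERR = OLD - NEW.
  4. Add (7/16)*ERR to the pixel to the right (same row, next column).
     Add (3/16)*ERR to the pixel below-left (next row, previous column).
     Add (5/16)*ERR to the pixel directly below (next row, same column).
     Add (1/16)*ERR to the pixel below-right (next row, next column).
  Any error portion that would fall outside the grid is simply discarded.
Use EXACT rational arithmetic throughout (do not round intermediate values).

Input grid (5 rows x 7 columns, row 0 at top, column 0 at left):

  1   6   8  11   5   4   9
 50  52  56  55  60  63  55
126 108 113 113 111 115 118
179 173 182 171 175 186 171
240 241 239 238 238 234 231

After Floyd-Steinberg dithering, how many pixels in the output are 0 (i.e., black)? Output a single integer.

(0,0): OLD=1 → NEW=0, ERR=1
(0,1): OLD=103/16 → NEW=0, ERR=103/16
(0,2): OLD=2769/256 → NEW=0, ERR=2769/256
(0,3): OLD=64439/4096 → NEW=0, ERR=64439/4096
(0,4): OLD=778753/65536 → NEW=0, ERR=778753/65536
(0,5): OLD=9645575/1048576 → NEW=0, ERR=9645575/1048576
(0,6): OLD=218513969/16777216 → NEW=0, ERR=218513969/16777216
(1,0): OLD=13189/256 → NEW=0, ERR=13189/256
(1,1): OLD=161059/2048 → NEW=0, ERR=161059/2048
(1,2): OLD=6366047/65536 → NEW=0, ERR=6366047/65536
(1,3): OLD=27608563/262144 → NEW=0, ERR=27608563/262144
(1,4): OLD=1887406073/16777216 → NEW=0, ERR=1887406073/16777216
(1,5): OLD=15874912457/134217728 → NEW=0, ERR=15874912457/134217728
(1,6): OLD=239211180199/2147483648 → NEW=0, ERR=239211180199/2147483648
(2,0): OLD=5139505/32768 → NEW=255, ERR=-3216335/32768
(2,1): OLD=116461483/1048576 → NEW=0, ERR=116461483/1048576
(2,2): OLD=3634104513/16777216 → NEW=255, ERR=-644085567/16777216
(2,3): OLD=20975636985/134217728 → NEW=255, ERR=-13249883655/134217728
(2,4): OLD=141439031945/1073741824 → NEW=255, ERR=-132365133175/1073741824
(2,5): OLD=4327472562371/34359738368 → NEW=0, ERR=4327472562371/34359738368
(2,6): OLD=118364365980293/549755813888 → NEW=255, ERR=-21823366561147/549755813888
(3,0): OLD=2837892513/16777216 → NEW=255, ERR=-1440297567/16777216
(3,1): OLD=21047574669/134217728 → NEW=255, ERR=-13177945971/134217728
(3,2): OLD=123995199159/1073741824 → NEW=0, ERR=123995199159/1073741824
(3,3): OLD=709352950641/4294967296 → NEW=255, ERR=-385863709839/4294967296
(3,4): OLD=63010925842849/549755813888 → NEW=0, ERR=63010925842849/549755813888
(3,5): OLD=1145053270075635/4398046511104 → NEW=255, ERR=23551409744115/4398046511104
(3,6): OLD=11878896948126957/70368744177664 → NEW=255, ERR=-6065132817177363/70368744177664
(4,0): OLD=418250334927/2147483648 → NEW=255, ERR=-129357995313/2147483648
(4,1): OLD=6880568408195/34359738368 → NEW=255, ERR=-1881164875645/34359738368
(4,2): OLD=125428434050445/549755813888 → NEW=255, ERR=-14759298490995/549755813888
(4,3): OLD=997860297524767/4398046511104 → NEW=255, ERR=-123641562806753/4398046511104
(4,4): OLD=9039118499353965/35184372088832 → NEW=255, ERR=67103616701805/35184372088832
(4,5): OLD=256154141670881069/1125899906842624 → NEW=255, ERR=-30950334573988051/1125899906842624
(4,6): OLD=3465492249192726347/18014398509481984 → NEW=255, ERR=-1128179370725179573/18014398509481984
Output grid:
  Row 0: .......  (7 black, running=7)
  Row 1: .......  (7 black, running=14)
  Row 2: #.###.#  (2 black, running=16)
  Row 3: ##.#.##  (2 black, running=18)
  Row 4: #######  (0 black, running=18)

Answer: 18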